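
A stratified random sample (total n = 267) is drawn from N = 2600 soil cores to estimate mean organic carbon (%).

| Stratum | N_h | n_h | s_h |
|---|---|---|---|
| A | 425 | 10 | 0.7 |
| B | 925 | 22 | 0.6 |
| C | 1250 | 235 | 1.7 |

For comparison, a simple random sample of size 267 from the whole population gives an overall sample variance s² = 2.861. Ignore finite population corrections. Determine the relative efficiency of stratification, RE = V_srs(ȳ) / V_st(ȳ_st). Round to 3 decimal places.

RE ≈ 1.722

V̂(ȳ_st) = Σ W_h² s_h²/n_h, with W_h = N_h/N and N = 2600:
  stratum A: (425/2600)²·0.7²/10 = 0.00130926
  stratum B: (925/2600)²·0.6²/22 = 0.00207117
  stratum C: (1250/2600)²·1.7²/235 = 0.00284252
V_st = 0.00622296
V_srs = s²/n = 2.861/267 = 0.0107154
Relative efficiency = V_srs / V_st = 0.0107154/0.00622296 = 1.7219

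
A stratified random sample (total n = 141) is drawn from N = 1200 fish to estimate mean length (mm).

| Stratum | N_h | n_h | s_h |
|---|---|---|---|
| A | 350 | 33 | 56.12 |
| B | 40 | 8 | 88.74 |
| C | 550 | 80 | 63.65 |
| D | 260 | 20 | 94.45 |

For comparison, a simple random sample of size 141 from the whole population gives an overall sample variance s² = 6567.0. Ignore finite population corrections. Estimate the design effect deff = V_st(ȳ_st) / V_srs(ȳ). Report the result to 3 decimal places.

deff ≈ 0.876

V̂(ȳ_st) = Σ W_h² s_h²/n_h, with W_h = N_h/N and N = 1200:
  stratum A: (350/1200)²·56.12²/33 = 8.11886
  stratum B: (40/1200)²·88.74²/8 = 1.09372
  stratum C: (550/1200)²·63.65²/80 = 10.6382
  stratum D: (260/1200)²·94.45²/20 = 20.9391
V_st = 40.7899
V_srs = s²/n = 6567.0/141 = 46.5745
deff = V_st / V_srs = 40.7899/46.5745 = 0.8758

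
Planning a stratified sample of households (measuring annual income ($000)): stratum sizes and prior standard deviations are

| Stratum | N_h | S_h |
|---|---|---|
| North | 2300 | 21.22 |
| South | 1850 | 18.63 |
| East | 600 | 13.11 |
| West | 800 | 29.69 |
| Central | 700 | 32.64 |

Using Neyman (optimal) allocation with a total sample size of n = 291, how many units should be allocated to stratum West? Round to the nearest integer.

50

Neyman allocation: n_h = n · N_h S_h / Σ N_i S_i, with n = 291.
  stratum North: N_h·S_h = 2300·21.22 = 48806.00
  stratum South: N_h·S_h = 1850·18.63 = 34465.50
  stratum East: N_h·S_h = 600·13.11 = 7866.00
  stratum West: N_h·S_h = 800·29.69 = 23752.00
  stratum Central: N_h·S_h = 700·32.64 = 22848.00
Σ N_h S_h = 137737.50
n for stratum West = 291·23752.00/137737.50 = 50.181 → 50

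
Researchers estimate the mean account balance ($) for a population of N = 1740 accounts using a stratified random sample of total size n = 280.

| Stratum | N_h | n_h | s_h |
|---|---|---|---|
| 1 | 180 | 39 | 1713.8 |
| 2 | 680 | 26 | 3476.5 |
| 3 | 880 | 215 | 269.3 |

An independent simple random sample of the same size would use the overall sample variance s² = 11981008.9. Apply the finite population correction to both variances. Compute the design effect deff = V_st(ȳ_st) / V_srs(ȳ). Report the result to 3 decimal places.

V̂(ȳ_st) = Σ W_h² (1 − n_h/N_h) s_h²/n_h, with W_h = N_h/N and N = 1740:
  stratum 1: (180/1740)²·(1 − 39/180)·1713.8²/39 = 631.319
  stratum 2: (680/1740)²·(1 − 26/680)·3476.5²/26 = 68280.9
  stratum 3: (880/1740)²·(1 − 215/880)·269.3²/215 = 65.1989
V_st = 68977.4
V_srs = (1 − 280/1740)·11981008.9/280 = 35903.7
deff = V_st / V_srs = 68977.4/35903.7 = 1.9212

deff ≈ 1.921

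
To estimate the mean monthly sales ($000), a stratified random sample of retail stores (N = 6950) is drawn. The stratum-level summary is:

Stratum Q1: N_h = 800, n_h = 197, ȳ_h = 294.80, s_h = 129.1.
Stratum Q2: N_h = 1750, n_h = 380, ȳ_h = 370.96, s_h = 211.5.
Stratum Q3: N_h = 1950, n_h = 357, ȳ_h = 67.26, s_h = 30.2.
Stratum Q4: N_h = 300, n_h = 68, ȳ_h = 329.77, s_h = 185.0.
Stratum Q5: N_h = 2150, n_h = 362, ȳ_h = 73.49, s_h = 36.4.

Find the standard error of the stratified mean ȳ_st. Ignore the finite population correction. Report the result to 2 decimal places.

V̂(ȳ_st) = Σ W_h² s_h²/n_h, with W_h = N_h/N and N = 6950:
  stratum Q1: (800/6950)²·129.1²/197 = 1.12098
  stratum Q2: (1750/6950)²·211.5²/380 = 7.46352
  stratum Q3: (1950/6950)²·30.2²/357 = 0.201115
  stratum Q4: (300/6950)²·185.0²/68 = 0.937794
  stratum Q5: (2150/6950)²·36.4²/362 = 0.350269
V̂(ȳ_st) = 10.0737
SE(ȳ_st) = √10.0737 = 3.17391

SE(ȳ_st) ≈ 3.17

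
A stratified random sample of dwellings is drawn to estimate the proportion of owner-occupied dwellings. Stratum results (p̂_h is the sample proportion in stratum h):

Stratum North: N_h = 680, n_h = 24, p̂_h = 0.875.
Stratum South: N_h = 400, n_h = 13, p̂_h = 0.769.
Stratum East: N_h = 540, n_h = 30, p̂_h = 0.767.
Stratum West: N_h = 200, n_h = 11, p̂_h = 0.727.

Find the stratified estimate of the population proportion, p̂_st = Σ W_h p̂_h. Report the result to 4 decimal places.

N = 1820; stratum weights W_h = N_h/N.
p̂_st = Σ W_h p̂_h = (680·0.875 + 400·0.769 + 540·0.767 + 200·0.727)/1820 = 0.80340

p̂_st ≈ 0.8034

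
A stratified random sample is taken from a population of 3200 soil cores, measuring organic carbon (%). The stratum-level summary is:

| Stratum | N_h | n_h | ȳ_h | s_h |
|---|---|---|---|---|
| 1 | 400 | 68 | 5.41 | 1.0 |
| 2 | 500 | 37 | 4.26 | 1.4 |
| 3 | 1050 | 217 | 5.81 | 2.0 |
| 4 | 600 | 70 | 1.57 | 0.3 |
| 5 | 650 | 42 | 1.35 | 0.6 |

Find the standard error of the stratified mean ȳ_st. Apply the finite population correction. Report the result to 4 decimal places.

V̂(ȳ_st) = Σ W_h² (1 − n_h/N_h) s_h²/n_h, with W_h = N_h/N and N = 3200:
  stratum 1: (400/3200)²·(1 − 68/400)·1.0²/68 = 0.000190717
  stratum 2: (500/3200)²·(1 − 37/500)·1.4²/37 = 0.00119758
  stratum 3: (1050/3200)²·(1 − 217/1050)·2.0²/217 = 0.00157447
  stratum 4: (600/3200)²·(1 − 70/600)·0.3²/70 = 3.99275e-05
  stratum 5: (650/3200)²·(1 − 42/650)·0.6²/42 = 0.000330804
V̂(ȳ_st) = 0.0033335
SE(ȳ_st) = √0.0033335 = 0.0577365

SE(ȳ_st) ≈ 0.0577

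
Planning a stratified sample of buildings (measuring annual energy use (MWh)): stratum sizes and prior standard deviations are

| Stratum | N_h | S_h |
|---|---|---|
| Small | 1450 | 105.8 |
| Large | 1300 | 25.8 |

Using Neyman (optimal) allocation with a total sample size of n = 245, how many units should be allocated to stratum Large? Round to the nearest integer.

44

Neyman allocation: n_h = n · N_h S_h / Σ N_i S_i, with n = 245.
  stratum Small: N_h·S_h = 1450·105.8 = 153410.00
  stratum Large: N_h·S_h = 1300·25.8 = 33540.00
Σ N_h S_h = 186950.00
n for stratum Large = 245·33540.00/186950.00 = 43.955 → 44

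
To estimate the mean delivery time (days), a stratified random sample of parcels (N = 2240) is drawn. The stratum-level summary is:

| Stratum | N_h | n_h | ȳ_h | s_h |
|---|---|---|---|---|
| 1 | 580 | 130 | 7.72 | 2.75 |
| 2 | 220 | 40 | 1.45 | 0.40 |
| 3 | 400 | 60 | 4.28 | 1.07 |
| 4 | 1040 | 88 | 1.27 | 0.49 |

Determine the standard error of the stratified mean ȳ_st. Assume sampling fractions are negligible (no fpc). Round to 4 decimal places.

V̂(ȳ_st) = Σ W_h² s_h²/n_h, with W_h = N_h/N and N = 2240:
  stratum 1: (580/2240)²·2.75²/130 = 0.00390016
  stratum 2: (220/2240)²·0.40²/40 = 3.85842e-05
  stratum 3: (400/2240)²·1.07²/60 = 0.000608472
  stratum 4: (1040/2240)²·0.49²/88 = 0.000588139
V̂(ȳ_st) = 0.00513535
SE(ȳ_st) = √0.00513535 = 0.0716614

SE(ȳ_st) ≈ 0.0717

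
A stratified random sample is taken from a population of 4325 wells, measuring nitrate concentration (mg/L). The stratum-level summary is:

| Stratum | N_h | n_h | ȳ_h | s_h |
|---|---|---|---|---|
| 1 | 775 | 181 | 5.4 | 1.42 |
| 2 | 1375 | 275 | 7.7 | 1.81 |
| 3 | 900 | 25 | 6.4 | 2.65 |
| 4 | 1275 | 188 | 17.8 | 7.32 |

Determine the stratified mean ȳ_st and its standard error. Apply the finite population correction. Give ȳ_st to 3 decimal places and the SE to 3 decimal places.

ȳ_st ≈ 9.995, SE ≈ 0.185

ȳ_st = Σ W_h ȳ_h = (775·5.4 + 1375·7.7 + 900·6.4 + 1275·17.8)/4325 = 9.99480
V̂(ȳ_st) = Σ W_h² (1 − n_h/N_h) s_h²/n_h, with W_h = N_h/N and N = 4325:
  stratum 1: (775/4325)²·(1 − 181/775)·1.42²/181 = 0.000274166
  stratum 2: (1375/4325)²·(1 − 275/1375)·1.81²/275 = 0.000963269
  stratum 3: (900/4325)²·(1 − 25/900)·2.65²/25 = 0.0118258
  stratum 4: (1275/4325)²·(1 − 188/1275)·7.32²/188 = 0.021117
V̂(ȳ_st) = 0.0341802
SE(ȳ_st) = √0.0341802 = 0.184879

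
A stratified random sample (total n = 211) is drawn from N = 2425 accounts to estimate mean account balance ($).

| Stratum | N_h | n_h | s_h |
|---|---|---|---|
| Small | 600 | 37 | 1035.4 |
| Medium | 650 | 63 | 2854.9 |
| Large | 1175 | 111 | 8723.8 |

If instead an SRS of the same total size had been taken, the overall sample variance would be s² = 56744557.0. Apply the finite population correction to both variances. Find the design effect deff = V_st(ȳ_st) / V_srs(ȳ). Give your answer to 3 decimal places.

V̂(ȳ_st) = Σ W_h² (1 − n_h/N_h) s_h²/n_h, with W_h = N_h/N and N = 2425:
  stratum Small: (600/2425)²·(1 − 37/600)·1035.4²/37 = 1664.37
  stratum Medium: (650/2425)²·(1 − 63/650)·2854.9²/63 = 8394.01
  stratum Large: (1175/2425)²·(1 − 111/1175)·8723.8²/111 = 145762
V_st = 155820
V_srs = (1 − 211/2425)·56744557.0/211 = 245532
deff = V_st / V_srs = 155820/245532 = 0.6346

deff ≈ 0.635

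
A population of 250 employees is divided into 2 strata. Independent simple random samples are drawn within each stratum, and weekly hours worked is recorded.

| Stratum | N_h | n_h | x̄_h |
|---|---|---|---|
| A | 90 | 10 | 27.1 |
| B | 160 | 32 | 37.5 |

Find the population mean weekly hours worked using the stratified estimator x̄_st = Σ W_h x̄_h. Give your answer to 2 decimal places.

x̄_st ≈ 33.76

N = Σ N_h = 250. Stratum weights W_h = N_h/N.
x̄_st = (90·27.1 + 160·37.5) / 250 = 33.7560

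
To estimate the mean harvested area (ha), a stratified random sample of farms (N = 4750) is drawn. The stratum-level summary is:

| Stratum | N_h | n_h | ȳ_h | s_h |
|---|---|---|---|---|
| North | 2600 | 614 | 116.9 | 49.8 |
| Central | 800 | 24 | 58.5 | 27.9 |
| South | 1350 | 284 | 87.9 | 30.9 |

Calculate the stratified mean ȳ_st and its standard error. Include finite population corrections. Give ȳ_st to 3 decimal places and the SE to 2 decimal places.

ȳ_st = Σ W_h ȳ_h = (2600·116.9 + 800·58.5 + 1350·87.9)/4750 = 98.82211
V̂(ȳ_st) = Σ W_h² (1 − n_h/N_h) s_h²/n_h, with W_h = N_h/N and N = 4750:
  stratum North: (2600/4750)²·(1 − 614/2600)·49.8²/614 = 0.924391
  stratum Central: (800/4750)²·(1 − 24/800)·27.9²/24 = 0.892404
  stratum South: (1350/4750)²·(1 − 284/1350)·30.9²/284 = 0.214438
V̂(ȳ_st) = 2.03123
SE(ȳ_st) = √2.03123 = 1.42521

ȳ_st ≈ 98.822, SE ≈ 1.43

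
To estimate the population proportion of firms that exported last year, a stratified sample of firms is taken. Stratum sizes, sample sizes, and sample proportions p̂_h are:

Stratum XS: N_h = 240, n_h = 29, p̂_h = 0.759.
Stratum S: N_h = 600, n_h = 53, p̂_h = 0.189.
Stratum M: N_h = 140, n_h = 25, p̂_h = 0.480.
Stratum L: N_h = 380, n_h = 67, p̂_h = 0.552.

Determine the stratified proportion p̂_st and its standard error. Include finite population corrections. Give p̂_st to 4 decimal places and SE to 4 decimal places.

p̂_st ≈ 0.4210, SE ≈ 0.0321

N = 1360; stratum weights W_h = N_h/N.
p̂_st = Σ W_h p̂_h = (240·0.759 + 600·0.189 + 140·0.480 + 380·0.552)/1360 = 0.42097
V̂(p̂_st) = Σ W_h² (1 − n_h/N_h) p̂_h(1−p̂_h)/(n_h−1):
  stratum XS: (240/1360)²·(1 − 29/240)·0.759·0.241/28 = 0.000178861
  stratum S: (600/1360)²·(1 − 53/600)·0.189·0.811/52 = 0.000523046
  stratum M: (140/1360)²·(1 − 25/140)·0.480·0.520/24 = 9.05277e-05
  stratum L: (380/1360)²·(1 − 67/380)·0.552·0.448/66 = 0.000240948
V̂(p̂_st) = 0.00103338; SE = √V̂ = 0.0321463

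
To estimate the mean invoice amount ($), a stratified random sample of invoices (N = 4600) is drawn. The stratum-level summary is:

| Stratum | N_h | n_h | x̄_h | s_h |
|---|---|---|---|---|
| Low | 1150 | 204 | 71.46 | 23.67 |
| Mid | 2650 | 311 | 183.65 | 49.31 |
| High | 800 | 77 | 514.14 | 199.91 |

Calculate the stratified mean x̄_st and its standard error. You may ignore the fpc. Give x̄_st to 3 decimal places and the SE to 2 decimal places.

x̄_st = Σ W_h x̄_h = (1150·71.46 + 2650·183.65 + 800·514.14)/4600 = 213.07902
V̂(x̄_st) = Σ W_h² s_h²/n_h, with W_h = N_h/N and N = 4600:
  stratum Low: (1150/4600)²·23.67²/204 = 0.171651
  stratum Mid: (2650/4600)²·49.31²/311 = 2.59469
  stratum High: (800/4600)²·199.91²/77 = 15.6979
V̂(x̄_st) = 18.4643
SE(x̄_st) = √18.4643 = 4.29701

x̄_st ≈ 213.079, SE ≈ 4.30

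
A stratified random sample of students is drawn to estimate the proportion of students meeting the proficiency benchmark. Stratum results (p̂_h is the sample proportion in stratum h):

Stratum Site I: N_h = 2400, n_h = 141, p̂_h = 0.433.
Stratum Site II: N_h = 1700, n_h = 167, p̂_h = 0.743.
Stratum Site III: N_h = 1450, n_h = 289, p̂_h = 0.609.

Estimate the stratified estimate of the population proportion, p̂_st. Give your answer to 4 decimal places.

N = 5550; stratum weights W_h = N_h/N.
p̂_st = Σ W_h p̂_h = (2400·0.433 + 1700·0.743 + 1450·0.609)/5550 = 0.57394

p̂_st ≈ 0.5739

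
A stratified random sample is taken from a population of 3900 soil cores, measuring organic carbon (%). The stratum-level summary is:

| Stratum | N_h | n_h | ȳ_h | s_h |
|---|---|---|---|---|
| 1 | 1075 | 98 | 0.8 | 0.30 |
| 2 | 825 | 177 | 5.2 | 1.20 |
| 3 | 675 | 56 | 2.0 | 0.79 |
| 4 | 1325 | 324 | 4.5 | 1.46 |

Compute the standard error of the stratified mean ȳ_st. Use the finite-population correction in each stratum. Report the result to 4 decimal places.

V̂(ȳ_st) = Σ W_h² (1 − n_h/N_h) s_h²/n_h, with W_h = N_h/N and N = 3900:
  stratum 1: (1075/3900)²·(1 − 98/1075)·0.30²/98 = 6.34147e-05
  stratum 2: (825/3900)²·(1 − 177/825)·1.20²/177 = 0.000285949
  stratum 3: (675/3900)²·(1 − 56/675)·0.79²/56 = 0.000306148
  stratum 4: (1325/3900)²·(1 − 324/1325)·1.46²/324 = 0.000573695
V̂(ȳ_st) = 0.00122921
SE(ȳ_st) = √0.00122921 = 0.0350601

SE(ȳ_st) ≈ 0.0351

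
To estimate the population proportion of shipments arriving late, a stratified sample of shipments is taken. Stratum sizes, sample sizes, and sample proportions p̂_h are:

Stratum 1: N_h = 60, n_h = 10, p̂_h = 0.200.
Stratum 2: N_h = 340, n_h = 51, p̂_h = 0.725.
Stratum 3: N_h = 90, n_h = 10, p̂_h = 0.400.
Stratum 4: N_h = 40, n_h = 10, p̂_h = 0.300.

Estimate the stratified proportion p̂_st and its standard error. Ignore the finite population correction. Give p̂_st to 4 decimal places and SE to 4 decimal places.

p̂_st ≈ 0.5783, SE ≈ 0.0526

N = 530; stratum weights W_h = N_h/N.
p̂_st = Σ W_h p̂_h = (60·0.200 + 340·0.725 + 90·0.400 + 40·0.300)/530 = 0.57830
V̂(p̂_st) = Σ W_h² p̂_h(1−p̂_h)/(n_h−1):
  stratum 1: (60/530)²·0.200·0.800/9 = 0.000227839
  stratum 2: (340/530)²·0.725·0.275/50 = 0.00164099
  stratum 3: (90/530)²·0.400·0.600/9 = 0.000768957
  stratum 4: (40/530)²·0.300·0.700/9 = 0.000132906
V̂(p̂_st) = 0.0027707; SE = √V̂ = 0.0526374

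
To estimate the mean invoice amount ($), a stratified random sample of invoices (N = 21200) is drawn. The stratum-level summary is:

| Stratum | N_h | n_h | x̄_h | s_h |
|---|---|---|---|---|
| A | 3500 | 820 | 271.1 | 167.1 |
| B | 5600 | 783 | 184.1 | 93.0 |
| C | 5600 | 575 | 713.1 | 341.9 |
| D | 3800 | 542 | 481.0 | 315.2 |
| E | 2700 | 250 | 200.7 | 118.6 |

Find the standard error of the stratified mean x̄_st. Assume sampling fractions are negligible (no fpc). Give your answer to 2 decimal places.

SE(x̄_st) ≈ 4.76

V̂(x̄_st) = Σ W_h² s_h²/n_h, with W_h = N_h/N and N = 21200:
  stratum A: (3500/21200)²·167.1²/820 = 0.928118
  stratum B: (5600/21200)²·93.0²/783 = 0.770741
  stratum C: (5600/21200)²·341.9²/575 = 14.1852
  stratum D: (3800/21200)²·315.2²/542 = 5.88937
  stratum E: (2700/21200)²·118.6²/250 = 0.91261
V̂(x̄_st) = 22.686
SE(x̄_st) = √22.686 = 4.76298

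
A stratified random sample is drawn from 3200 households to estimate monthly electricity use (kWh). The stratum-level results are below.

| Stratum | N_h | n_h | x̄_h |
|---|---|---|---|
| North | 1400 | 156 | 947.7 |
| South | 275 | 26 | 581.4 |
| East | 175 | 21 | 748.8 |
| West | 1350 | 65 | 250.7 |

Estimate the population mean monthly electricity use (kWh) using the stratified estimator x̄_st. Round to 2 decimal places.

N = Σ N_h = 3200. Stratum weights W_h = N_h/N.
x̄_st = (1400·947.7 + 275·581.4 + 175·748.8 + 1350·250.7) / 3200 = 611.2969

x̄_st ≈ 611.30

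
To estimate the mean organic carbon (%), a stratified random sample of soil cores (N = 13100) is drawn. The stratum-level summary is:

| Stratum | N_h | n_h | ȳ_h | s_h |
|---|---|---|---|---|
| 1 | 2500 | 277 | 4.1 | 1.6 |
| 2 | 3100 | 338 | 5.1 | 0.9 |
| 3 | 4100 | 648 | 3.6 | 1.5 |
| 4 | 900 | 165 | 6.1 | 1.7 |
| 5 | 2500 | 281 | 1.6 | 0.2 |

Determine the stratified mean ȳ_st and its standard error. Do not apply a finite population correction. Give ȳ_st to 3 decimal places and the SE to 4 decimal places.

ȳ_st ≈ 3.840, SE ≈ 0.0300

ȳ_st = Σ W_h ȳ_h = (2500·4.1 + 3100·5.1 + 4100·3.6 + 900·6.1 + 2500·1.6)/13100 = 3.84046
V̂(ȳ_st) = Σ W_h² s_h²/n_h, with W_h = N_h/N and N = 13100:
  stratum 1: (2500/13100)²·1.6²/277 = 0.000336587
  stratum 2: (3100/13100)²·0.9²/338 = 0.000134199
  stratum 3: (4100/13100)²·1.5²/648 = 0.00034012
  stratum 4: (900/13100)²·1.7²/165 = 8.26716e-05
  stratum 5: (2500/13100)²·0.2²/281 = 5.18431e-06
V̂(ȳ_st) = 0.000898762
SE(ȳ_st) = √0.000898762 = 0.0299794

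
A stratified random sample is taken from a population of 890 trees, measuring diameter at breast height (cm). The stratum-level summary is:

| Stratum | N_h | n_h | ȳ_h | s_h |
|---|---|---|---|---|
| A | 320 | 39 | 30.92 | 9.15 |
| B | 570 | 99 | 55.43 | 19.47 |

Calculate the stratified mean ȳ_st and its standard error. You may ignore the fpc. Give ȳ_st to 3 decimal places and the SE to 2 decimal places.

ȳ_st ≈ 46.617, SE ≈ 1.36

ȳ_st = Σ W_h ȳ_h = (320·30.92 + 570·55.43)/890 = 46.61742
V̂(ȳ_st) = Σ W_h² s_h²/n_h, with W_h = N_h/N and N = 890:
  stratum A: (320/890)²·9.15²/39 = 0.277522
  stratum B: (570/890)²·19.47²/99 = 1.5706
V̂(ȳ_st) = 1.84813
SE(ȳ_st) = √1.84813 = 1.35946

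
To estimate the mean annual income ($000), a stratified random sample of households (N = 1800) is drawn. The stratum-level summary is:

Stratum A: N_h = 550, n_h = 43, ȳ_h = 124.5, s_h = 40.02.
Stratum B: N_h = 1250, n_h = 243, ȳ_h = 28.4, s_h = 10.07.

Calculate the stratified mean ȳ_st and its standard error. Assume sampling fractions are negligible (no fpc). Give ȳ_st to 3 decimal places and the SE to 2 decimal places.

ȳ_st ≈ 57.764, SE ≈ 1.92

ȳ_st = Σ W_h ȳ_h = (550·124.5 + 1250·28.4)/1800 = 57.76389
V̂(ȳ_st) = Σ W_h² s_h²/n_h, with W_h = N_h/N and N = 1800:
  stratum A: (550/1800)²·40.02²/43 = 3.47749
  stratum B: (1250/1800)²·10.07²/243 = 0.201246
V̂(ȳ_st) = 3.67874
SE(ȳ_st) = √3.67874 = 1.918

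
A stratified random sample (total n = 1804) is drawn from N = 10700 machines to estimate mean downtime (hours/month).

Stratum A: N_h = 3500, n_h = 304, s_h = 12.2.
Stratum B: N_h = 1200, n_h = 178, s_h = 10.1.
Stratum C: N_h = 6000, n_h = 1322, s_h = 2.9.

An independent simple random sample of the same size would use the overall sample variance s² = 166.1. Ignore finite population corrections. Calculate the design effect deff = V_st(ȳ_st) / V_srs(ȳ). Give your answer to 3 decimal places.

V̂(ȳ_st) = Σ W_h² s_h²/n_h, with W_h = N_h/N and N = 10700:
  stratum A: (3500/10700)²·12.2²/304 = 0.0523859
  stratum B: (1200/10700)²·10.1²/178 = 0.00720805
  stratum C: (6000/10700)²·2.9²/1322 = 0.00200032
V_st = 0.0615943
V_srs = s²/n = 166.1/1804 = 0.0920732
deff = V_st / V_srs = 0.0615943/0.0920732 = 0.6690

deff ≈ 0.669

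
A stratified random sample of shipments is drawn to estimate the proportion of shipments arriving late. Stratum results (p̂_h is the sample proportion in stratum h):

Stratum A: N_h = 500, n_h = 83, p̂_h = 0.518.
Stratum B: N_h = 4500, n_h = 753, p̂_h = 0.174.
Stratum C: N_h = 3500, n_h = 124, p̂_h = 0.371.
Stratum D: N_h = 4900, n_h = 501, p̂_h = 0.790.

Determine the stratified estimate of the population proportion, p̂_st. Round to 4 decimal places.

N = 13400; stratum weights W_h = N_h/N.
p̂_st = Σ W_h p̂_h = (500·0.518 + 4500·0.174 + 3500·0.371 + 4900·0.790)/13400 = 0.46354

p̂_st ≈ 0.4635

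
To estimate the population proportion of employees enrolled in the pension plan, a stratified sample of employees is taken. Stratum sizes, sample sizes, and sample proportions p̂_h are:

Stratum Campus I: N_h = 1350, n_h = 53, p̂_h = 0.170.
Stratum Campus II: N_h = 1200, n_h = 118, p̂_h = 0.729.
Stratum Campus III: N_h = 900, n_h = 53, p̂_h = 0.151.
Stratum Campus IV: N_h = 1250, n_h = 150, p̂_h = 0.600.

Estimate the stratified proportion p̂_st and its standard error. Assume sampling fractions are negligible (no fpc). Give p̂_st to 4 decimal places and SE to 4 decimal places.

p̂_st ≈ 0.4234, SE ≈ 0.0232

N = 4700; stratum weights W_h = N_h/N.
p̂_st = Σ W_h p̂_h = (1350·0.170 + 1200·0.729 + 900·0.151 + 1250·0.600)/4700 = 0.42345
V̂(p̂_st) = Σ W_h² p̂_h(1−p̂_h)/(n_h−1):
  stratum Campus I: (1350/4700)²·0.170·0.830/52 = 0.00022387
  stratum Campus II: (1200/4700)²·0.729·0.271/117 = 0.000110072
  stratum Campus III: (900/4700)²·0.151·0.849/52 = 9.04005e-05
  stratum Campus IV: (1250/4700)²·0.600·0.400/149 = 0.000113933
V̂(p̂_st) = 0.000538275; SE = √V̂ = 0.0232008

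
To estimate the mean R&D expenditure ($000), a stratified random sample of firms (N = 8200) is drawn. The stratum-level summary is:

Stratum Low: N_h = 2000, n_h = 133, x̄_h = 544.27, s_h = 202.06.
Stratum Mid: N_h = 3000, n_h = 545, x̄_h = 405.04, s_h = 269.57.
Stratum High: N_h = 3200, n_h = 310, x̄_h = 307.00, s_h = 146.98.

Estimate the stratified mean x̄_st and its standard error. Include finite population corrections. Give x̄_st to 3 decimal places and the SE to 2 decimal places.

x̄_st ≈ 400.739, SE ≈ 6.42

x̄_st = Σ W_h x̄_h = (2000·544.27 + 3000·405.04 + 3200·307.00)/8200 = 400.73902
V̂(x̄_st) = Σ W_h² (1 − n_h/N_h) s_h²/n_h, with W_h = N_h/N and N = 8200:
  stratum Low: (2000/8200)²·(1 − 133/2000)·202.06²/133 = 17.0473
  stratum Mid: (3000/8200)²·(1 − 545/3000)·269.57²/545 = 14.6047
  stratum High: (3200/8200)²·(1 − 310/3200)·146.98²/310 = 9.58462
V̂(x̄_st) = 41.2366
SE(x̄_st) = √41.2366 = 6.42157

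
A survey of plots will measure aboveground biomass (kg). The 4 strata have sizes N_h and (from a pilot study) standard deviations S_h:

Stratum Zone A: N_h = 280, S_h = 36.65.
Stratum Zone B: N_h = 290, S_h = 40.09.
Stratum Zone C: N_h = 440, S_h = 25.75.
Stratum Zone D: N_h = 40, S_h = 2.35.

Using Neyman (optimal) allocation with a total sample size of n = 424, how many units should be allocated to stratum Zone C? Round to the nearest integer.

144

Neyman allocation: n_h = n · N_h S_h / Σ N_i S_i, with n = 424.
  stratum Zone A: N_h·S_h = 280·36.65 = 10262.00
  stratum Zone B: N_h·S_h = 290·40.09 = 11626.10
  stratum Zone C: N_h·S_h = 440·25.75 = 11330.00
  stratum Zone D: N_h·S_h = 40·2.35 = 94.00
Σ N_h S_h = 33312.10
n for stratum Zone C = 424·11330.00/33312.10 = 144.209 → 144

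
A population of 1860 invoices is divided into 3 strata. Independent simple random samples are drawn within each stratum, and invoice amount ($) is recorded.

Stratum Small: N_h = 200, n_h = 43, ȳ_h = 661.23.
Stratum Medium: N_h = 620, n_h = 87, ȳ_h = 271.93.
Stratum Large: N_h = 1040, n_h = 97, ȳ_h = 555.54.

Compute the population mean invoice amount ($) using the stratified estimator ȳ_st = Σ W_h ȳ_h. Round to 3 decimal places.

ȳ_st ≈ 472.368

N = Σ N_h = 1860. Stratum weights W_h = N_h/N.
ȳ_st = (200·661.23 + 620·271.93 + 1040·555.54) / 1860 = 472.36785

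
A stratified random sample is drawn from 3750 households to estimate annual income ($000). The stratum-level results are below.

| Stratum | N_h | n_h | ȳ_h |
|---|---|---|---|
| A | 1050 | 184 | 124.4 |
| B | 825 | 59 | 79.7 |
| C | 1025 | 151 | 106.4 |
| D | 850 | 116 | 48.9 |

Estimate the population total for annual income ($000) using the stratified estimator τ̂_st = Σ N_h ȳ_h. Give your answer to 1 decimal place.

τ̂_st ≈ 346997.5

τ̂_st = Σ N_h ȳ_h = 1050·124.4 + 825·79.7 + 1025·106.4 + 850·48.9 = 346997.5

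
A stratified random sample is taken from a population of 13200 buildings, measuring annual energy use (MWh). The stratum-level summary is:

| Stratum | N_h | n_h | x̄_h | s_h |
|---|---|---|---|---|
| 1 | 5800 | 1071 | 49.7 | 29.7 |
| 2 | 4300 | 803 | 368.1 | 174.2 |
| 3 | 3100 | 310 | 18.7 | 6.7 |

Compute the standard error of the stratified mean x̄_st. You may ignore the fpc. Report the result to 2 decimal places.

SE(x̄_st) ≈ 2.04

V̂(x̄_st) = Σ W_h² s_h²/n_h, with W_h = N_h/N and N = 13200:
  stratum 1: (5800/13200)²·29.7²/1071 = 0.159013
  stratum 2: (4300/13200)²·174.2²/803 = 4.01023
  stratum 3: (3100/13200)²·6.7²/310 = 0.00798663
V̂(x̄_st) = 4.17723
SE(x̄_st) = √4.17723 = 2.04383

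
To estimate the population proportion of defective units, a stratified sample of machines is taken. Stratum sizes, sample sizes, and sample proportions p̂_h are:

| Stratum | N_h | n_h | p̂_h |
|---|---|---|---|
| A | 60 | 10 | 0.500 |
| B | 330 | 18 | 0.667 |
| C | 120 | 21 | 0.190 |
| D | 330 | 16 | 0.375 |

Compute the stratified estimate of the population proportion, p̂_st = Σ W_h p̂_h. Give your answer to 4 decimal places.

N = 840; stratum weights W_h = N_h/N.
p̂_st = Σ W_h p̂_h = (60·0.500 + 330·0.667 + 120·0.190 + 330·0.375)/840 = 0.47221

p̂_st ≈ 0.4722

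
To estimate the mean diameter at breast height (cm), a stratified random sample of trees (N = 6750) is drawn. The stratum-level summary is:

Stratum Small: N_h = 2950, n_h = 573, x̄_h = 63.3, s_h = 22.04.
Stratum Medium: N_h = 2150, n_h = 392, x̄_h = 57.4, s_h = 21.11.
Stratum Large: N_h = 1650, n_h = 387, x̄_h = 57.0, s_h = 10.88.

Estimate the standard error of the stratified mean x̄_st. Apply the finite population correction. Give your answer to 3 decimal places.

SE(x̄_st) ≈ 0.489

V̂(x̄_st) = Σ W_h² (1 − n_h/N_h) s_h²/n_h, with W_h = N_h/N and N = 6750:
  stratum Small: (2950/6750)²·(1 − 573/2950)·22.04²/573 = 0.13047
  stratum Medium: (2150/6750)²·(1 − 392/2150)·21.11²/392 = 0.0943062
  stratum Large: (1650/6750)²·(1 − 387/1650)·10.88²/387 = 0.0139903
V̂(x̄_st) = 0.238767
SE(x̄_st) = √0.238767 = 0.488638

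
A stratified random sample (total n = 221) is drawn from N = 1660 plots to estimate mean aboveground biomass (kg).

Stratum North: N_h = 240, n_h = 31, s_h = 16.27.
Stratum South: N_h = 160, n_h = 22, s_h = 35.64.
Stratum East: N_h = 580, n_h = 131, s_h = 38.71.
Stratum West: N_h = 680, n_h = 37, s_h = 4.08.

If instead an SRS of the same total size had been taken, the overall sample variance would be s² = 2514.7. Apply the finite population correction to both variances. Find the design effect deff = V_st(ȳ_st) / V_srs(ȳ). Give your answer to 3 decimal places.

deff ≈ 0.179

V̂(ȳ_st) = Σ W_h² (1 − n_h/N_h) s_h²/n_h, with W_h = N_h/N and N = 1660:
  stratum North: (240/1660)²·(1 − 31/240)·16.27²/31 = 0.155437
  stratum South: (160/1660)²·(1 − 22/160)·35.64²/22 = 0.462632
  stratum East: (580/1660)²·(1 − 131/580)·38.71²/131 = 1.08102
  stratum West: (680/1660)²·(1 − 37/680)·4.08²/37 = 0.0713875
V_st = 1.77048
V_srs = (1 − 221/1660)·2514.7/221 = 9.86385
deff = V_st / V_srs = 1.77048/9.86385 = 0.1795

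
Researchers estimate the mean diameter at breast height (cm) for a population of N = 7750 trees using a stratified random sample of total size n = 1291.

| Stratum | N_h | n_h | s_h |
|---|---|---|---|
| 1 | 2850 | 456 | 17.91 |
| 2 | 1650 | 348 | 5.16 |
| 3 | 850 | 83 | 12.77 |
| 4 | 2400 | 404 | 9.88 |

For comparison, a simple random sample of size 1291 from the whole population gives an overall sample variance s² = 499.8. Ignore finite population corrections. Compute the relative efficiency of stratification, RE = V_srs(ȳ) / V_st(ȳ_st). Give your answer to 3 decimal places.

RE ≈ 2.663

V̂(ȳ_st) = Σ W_h² s_h²/n_h, with W_h = N_h/N and N = 7750:
  stratum 1: (2850/7750)²·17.91²/456 = 0.0951289
  stratum 2: (1650/7750)²·5.16²/348 = 0.00346804
  stratum 3: (850/7750)²·12.77²/83 = 0.023634
  stratum 4: (2400/7750)²·9.88²/404 = 0.0231714
V_st = 0.145402
V_srs = s²/n = 499.8/1291 = 0.387142
Relative efficiency = V_srs / V_st = 0.387142/0.145402 = 2.6626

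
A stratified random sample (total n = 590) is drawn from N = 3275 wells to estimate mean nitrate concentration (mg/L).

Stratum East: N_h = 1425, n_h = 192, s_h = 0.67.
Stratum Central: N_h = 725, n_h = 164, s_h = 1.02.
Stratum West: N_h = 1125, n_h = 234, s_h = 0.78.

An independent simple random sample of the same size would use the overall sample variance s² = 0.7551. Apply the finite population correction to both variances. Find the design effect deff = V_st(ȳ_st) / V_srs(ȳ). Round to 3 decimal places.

deff ≈ 0.826

V̂(ȳ_st) = Σ W_h² (1 − n_h/N_h) s_h²/n_h, with W_h = N_h/N and N = 3275:
  stratum East: (1425/3275)²·(1 − 192/1425)·0.67²/192 = 0.000383004
  stratum Central: (725/3275)²·(1 − 164/725)·1.02²/164 = 0.000240566
  stratum West: (1125/3275)²·(1 − 234/1125)·0.78²/234 = 0.000242986
V_st = 0.000866556
V_srs = (1 − 590/3275)·0.7551/590 = 0.00104927
deff = V_st / V_srs = 0.000866556/0.00104927 = 0.8259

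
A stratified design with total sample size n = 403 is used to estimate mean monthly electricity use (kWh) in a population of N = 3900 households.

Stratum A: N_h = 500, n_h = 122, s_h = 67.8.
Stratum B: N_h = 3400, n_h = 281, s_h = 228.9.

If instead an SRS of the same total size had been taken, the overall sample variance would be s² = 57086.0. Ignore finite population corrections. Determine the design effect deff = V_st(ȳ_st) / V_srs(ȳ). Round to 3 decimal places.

deff ≈ 1.005

V̂(ȳ_st) = Σ W_h² s_h²/n_h, with W_h = N_h/N and N = 3900:
  stratum A: (500/3900)²·67.8²/122 = 0.619313
  stratum B: (3400/3900)²·228.9²/281 = 141.714
V_st = 142.334
V_srs = s²/n = 57086.0/403 = 141.653
deff = V_st / V_srs = 142.334/141.653 = 1.0048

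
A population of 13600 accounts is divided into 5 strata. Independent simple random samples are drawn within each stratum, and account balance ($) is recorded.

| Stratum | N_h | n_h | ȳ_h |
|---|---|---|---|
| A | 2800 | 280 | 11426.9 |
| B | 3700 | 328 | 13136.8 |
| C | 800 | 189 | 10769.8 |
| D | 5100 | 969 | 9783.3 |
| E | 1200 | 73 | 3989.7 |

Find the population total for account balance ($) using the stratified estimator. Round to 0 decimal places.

τ̂_st ≈ 143899790

τ̂_st = Σ N_h ȳ_h = 2800·11426.9 + 3700·13136.8 + 800·10769.8 + 5100·9783.3 + 1200·3989.7 = 143899790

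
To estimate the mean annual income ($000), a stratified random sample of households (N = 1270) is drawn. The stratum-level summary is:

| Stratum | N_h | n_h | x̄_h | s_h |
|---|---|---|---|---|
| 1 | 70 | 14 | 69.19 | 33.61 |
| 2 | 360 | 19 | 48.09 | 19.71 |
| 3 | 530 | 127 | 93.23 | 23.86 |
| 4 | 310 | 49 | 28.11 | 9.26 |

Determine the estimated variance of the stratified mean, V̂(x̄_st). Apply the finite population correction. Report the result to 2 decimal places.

V̂(x̄_st) = Σ W_h² (1 − n_h/N_h) s_h²/n_h, with W_h = N_h/N and N = 1270:
  stratum 1: (70/1270)²·(1 − 14/70)·33.61²/14 = 0.196105
  stratum 2: (360/1270)²·(1 − 19/360)·19.71²/19 = 1.55621
  stratum 3: (530/1270)²·(1 − 127/530)·23.86²/127 = 0.593623
  stratum 4: (310/1270)²·(1 − 49/310)·9.26²/49 = 0.0877851
V̂(x̄_st) = 2.43373

V̂(x̄_st) ≈ 2.43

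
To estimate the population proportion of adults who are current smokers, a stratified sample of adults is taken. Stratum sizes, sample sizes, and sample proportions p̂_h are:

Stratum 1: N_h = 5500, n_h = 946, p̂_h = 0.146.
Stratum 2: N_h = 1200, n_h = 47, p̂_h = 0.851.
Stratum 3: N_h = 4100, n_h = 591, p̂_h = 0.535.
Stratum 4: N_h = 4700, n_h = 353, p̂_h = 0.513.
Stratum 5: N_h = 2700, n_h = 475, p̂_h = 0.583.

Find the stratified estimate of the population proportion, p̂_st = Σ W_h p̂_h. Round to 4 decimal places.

N = 18200; stratum weights W_h = N_h/N.
p̂_st = Σ W_h p̂_h = (5500·0.146 + 1200·0.851 + 4100·0.535 + 4700·0.513 + 2700·0.583)/18200 = 0.43972

p̂_st ≈ 0.4397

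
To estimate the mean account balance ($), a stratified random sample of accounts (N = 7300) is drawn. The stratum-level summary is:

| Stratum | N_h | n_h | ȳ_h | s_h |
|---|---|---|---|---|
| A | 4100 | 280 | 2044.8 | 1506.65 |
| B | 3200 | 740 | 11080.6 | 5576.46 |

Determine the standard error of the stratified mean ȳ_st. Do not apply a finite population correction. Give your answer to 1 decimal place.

SE(ȳ_st) ≈ 103.1

V̂(ȳ_st) = Σ W_h² s_h²/n_h, with W_h = N_h/N and N = 7300:
  stratum A: (4100/7300)²·1506.65²/280 = 2557.34
  stratum B: (3200/7300)²·5576.46²/740 = 8074.95
V̂(ȳ_st) = 10632.3
SE(ȳ_st) = √10632.3 = 103.113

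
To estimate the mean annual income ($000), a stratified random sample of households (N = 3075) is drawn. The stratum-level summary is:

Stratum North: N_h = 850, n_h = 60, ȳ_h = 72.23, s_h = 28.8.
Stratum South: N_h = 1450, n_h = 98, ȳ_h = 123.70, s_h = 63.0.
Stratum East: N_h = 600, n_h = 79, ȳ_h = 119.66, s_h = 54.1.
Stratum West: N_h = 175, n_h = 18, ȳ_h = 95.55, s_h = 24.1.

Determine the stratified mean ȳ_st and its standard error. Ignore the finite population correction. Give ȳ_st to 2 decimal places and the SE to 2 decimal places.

ȳ_st = Σ W_h ȳ_h = (850·72.23 + 1450·123.70 + 600·119.66 + 175·95.55)/3075 = 107.08220
V̂(ȳ_st) = Σ W_h² s_h²/n_h, with W_h = N_h/N and N = 3075:
  stratum North: (850/3075)²·28.8²/60 = 1.05629
  stratum South: (1450/3075)²·63.0²/98 = 9.00535
  stratum East: (600/3075)²·54.1²/79 = 1.41052
  stratum West: (175/3075)²·24.1²/18 = 0.104507
V̂(ȳ_st) = 11.5767
SE(ȳ_st) = √11.5767 = 3.40245

ȳ_st ≈ 107.08, SE ≈ 3.40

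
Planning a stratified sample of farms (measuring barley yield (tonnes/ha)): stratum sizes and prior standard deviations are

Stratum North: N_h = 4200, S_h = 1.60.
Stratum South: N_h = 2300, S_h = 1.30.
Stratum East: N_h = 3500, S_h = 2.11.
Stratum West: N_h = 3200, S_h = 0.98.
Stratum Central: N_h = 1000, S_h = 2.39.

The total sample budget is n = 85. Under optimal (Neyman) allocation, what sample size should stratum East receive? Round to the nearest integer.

28

Neyman allocation: n_h = n · N_h S_h / Σ N_i S_i, with n = 85.
  stratum North: N_h·S_h = 4200·1.60 = 6720.00
  stratum South: N_h·S_h = 2300·1.30 = 2990.00
  stratum East: N_h·S_h = 3500·2.11 = 7385.00
  stratum West: N_h·S_h = 3200·0.98 = 3136.00
  stratum Central: N_h·S_h = 1000·2.39 = 2390.00
Σ N_h S_h = 22621.00
n for stratum East = 85·7385.00/22621.00 = 27.750 → 28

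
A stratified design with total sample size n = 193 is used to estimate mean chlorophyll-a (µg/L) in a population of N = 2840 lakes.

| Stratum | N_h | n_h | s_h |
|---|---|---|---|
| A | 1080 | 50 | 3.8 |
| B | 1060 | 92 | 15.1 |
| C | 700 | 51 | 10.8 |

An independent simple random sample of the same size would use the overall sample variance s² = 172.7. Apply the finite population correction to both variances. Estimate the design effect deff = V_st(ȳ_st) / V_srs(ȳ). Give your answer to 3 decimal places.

V̂(ȳ_st) = Σ W_h² (1 − n_h/N_h) s_h²/n_h, with W_h = N_h/N and N = 2840:
  stratum A: (1080/2840)²·(1 − 50/1080)·3.8²/50 = 0.039831
  stratum B: (1060/2840)²·(1 − 92/1060)·15.1²/92 = 0.31529
  stratum C: (700/2840)²·(1 − 51/700)·10.8²/51 = 0.12882
V_st = 0.483941
V_srs = (1 − 193/2840)·172.7/193 = 0.834009
deff = V_st / V_srs = 0.483941/0.834009 = 0.5803

deff ≈ 0.580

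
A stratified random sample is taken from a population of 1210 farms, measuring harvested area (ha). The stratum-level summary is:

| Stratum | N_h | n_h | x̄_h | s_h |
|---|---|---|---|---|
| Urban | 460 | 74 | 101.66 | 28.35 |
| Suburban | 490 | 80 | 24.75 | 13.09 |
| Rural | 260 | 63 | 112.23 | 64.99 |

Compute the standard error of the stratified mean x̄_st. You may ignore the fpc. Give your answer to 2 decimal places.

V̂(x̄_st) = Σ W_h² s_h²/n_h, with W_h = N_h/N and N = 1210:
  stratum Urban: (460/1210)²·28.35²/74 = 1.56971
  stratum Suburban: (490/1210)²·13.09²/80 = 0.351245
  stratum Rural: (260/1210)²·64.99²/63 = 3.09548
V̂(x̄_st) = 5.01644
SE(x̄_st) = √5.01644 = 2.23974

SE(x̄_st) ≈ 2.24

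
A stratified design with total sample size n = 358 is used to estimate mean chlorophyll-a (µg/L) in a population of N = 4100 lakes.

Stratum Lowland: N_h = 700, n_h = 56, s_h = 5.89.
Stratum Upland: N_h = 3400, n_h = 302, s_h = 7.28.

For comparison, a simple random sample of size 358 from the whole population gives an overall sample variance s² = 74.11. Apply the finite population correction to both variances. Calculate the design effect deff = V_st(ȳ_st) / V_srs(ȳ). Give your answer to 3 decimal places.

V̂(ȳ_st) = Σ W_h² (1 − n_h/N_h) s_h²/n_h, with W_h = N_h/N and N = 4100:
  stratum Lowland: (700/4100)²·(1 − 56/700)·5.89²/56 = 0.0166134
  stratum Upland: (3400/4100)²·(1 − 302/3400)·7.28²/302 = 0.109963
V_st = 0.126577
V_srs = (1 − 358/4100)·74.11/358 = 0.188936
deff = V_st / V_srs = 0.126577/0.188936 = 0.6699

deff ≈ 0.670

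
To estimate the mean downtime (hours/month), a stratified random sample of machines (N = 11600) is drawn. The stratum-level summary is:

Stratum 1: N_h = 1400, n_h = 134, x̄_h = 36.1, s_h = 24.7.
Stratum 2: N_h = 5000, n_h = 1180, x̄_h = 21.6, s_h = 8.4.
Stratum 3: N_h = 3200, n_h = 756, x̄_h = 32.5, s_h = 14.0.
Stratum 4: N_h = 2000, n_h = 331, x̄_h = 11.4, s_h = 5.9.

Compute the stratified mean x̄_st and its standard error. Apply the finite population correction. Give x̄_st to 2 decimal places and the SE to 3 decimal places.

x̄_st ≈ 24.60, SE ≈ 0.293

x̄_st = Σ W_h x̄_h = (1400·36.1 + 5000·21.6 + 3200·32.5 + 2000·11.4)/11600 = 24.59828
V̂(x̄_st) = Σ W_h² (1 − n_h/N_h) s_h²/n_h, with W_h = N_h/N and N = 11600:
  stratum 1: (1400/11600)²·(1 − 134/1400)·24.7²/134 = 0.0599701
  stratum 2: (5000/11600)²·(1 − 1180/5000)·8.4²/1180 = 0.00848778
  stratum 3: (3200/11600)²·(1 − 756/3200)·14.0²/756 = 0.0150685
  stratum 4: (2000/11600)²·(1 − 331/2000)·5.9²/331 = 0.00260883
V̂(x̄_st) = 0.0861352
SE(x̄_st) = √0.0861352 = 0.293488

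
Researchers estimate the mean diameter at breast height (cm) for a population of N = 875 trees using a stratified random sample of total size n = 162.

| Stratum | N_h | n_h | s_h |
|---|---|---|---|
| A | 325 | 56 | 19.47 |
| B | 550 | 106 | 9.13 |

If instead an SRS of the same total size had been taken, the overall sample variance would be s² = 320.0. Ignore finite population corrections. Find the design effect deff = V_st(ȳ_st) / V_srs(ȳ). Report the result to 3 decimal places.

deff ≈ 0.630

V̂(ȳ_st) = Σ W_h² s_h²/n_h, with W_h = N_h/N and N = 875:
  stratum A: (325/875)²·19.47²/56 = 0.933887
  stratum B: (550/875)²·9.13²/106 = 0.310703
V_st = 1.24459
V_srs = s²/n = 320.0/162 = 1.97531
deff = V_st / V_srs = 1.24459/1.97531 = 0.6301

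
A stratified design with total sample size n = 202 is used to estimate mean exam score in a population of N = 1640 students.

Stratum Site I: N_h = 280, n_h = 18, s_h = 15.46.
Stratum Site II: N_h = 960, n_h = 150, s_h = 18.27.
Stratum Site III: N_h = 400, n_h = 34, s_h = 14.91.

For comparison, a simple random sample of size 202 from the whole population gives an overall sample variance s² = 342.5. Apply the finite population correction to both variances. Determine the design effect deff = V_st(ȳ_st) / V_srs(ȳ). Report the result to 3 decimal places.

V̂(ȳ_st) = Σ W_h² (1 − n_h/N_h) s_h²/n_h, with W_h = N_h/N and N = 1640:
  stratum Site I: (280/1640)²·(1 − 18/280)·15.46²/18 = 0.362175
  stratum Site II: (960/1640)²·(1 − 150/960)·18.27²/150 = 0.64336
  stratum Site III: (400/1640)²·(1 − 34/400)·14.91²/34 = 0.355901
V_st = 1.36144
V_srs = (1 − 202/1640)·342.5/202 = 1.4867
deff = V_st / V_srs = 1.36144/1.4867 = 0.9157

deff ≈ 0.916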